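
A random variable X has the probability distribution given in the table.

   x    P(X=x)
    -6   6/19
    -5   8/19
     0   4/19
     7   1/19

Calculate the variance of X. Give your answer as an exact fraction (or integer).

E[X] = (6/19)·(-6) + (8/19)·(-5) + (4/19)·0 + (1/19)·7 = -69/19
E[X²] = (6/19)·36 + (8/19)·25 + (4/19)·0 + (1/19)·49 = 465/19
Var(X) = 465/19 − (-69/19)² = 4074/361

4074/361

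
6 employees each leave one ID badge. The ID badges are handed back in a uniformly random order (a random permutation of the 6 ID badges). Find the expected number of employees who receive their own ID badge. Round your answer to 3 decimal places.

Let Xᵢ = 1 if person i gets their own ID badge. For each i, P(Xᵢ=1) = 1/6.
By linearity of expectation, E[X₁+…+X_6] = 6·(1/6) = 1.
≈ 1.000

1.000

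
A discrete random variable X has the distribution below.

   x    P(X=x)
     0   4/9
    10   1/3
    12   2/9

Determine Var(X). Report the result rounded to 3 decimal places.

29.333

E[X] = (4/9)·0 + (1/3)·10 + (2/9)·12 = 6
E[X²] = (4/9)·0 + (1/3)·100 + (2/9)·144 = 196/3
Var(X) = 196/3 − (6)² = 88/3 ≈ 29.333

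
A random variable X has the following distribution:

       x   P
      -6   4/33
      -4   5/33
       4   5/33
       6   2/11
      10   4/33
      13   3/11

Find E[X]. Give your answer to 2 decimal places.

5.12

E[X] = (4/33)·(-6) + (5/33)·(-4) + (5/33)·4 + (2/11)·6 + (4/33)·10 + (3/11)·13
     = 169/33 ≈ 5.12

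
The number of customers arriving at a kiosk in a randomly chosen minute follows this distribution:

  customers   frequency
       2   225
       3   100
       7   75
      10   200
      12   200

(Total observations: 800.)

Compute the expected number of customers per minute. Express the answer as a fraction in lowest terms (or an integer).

Total = 800, so P(customers=2) = 225/800, etc.
E[X] = (9/32)·2 + (1/8)·3 + (3/32)·7 + (1/4)·10 + (1/4)·12
     = 227/32

227/32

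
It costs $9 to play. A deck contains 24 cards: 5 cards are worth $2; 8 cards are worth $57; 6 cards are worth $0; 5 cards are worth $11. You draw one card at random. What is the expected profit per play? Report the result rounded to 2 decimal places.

$12.71

E[payout] = (5/24)·2 + (8/24)·57 + (6/24)·0 + (5/24)·11 = 521/24
Expected profit = 521/24 − 9 = 305/24 ≈ $12.71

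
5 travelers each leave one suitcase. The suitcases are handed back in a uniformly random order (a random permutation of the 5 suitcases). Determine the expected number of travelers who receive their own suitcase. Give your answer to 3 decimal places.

Let Xᵢ = 1 if person i gets their own suitcase. For each i, P(Xᵢ=1) = 1/5.
By linearity of expectation, E[X₁+…+X_5] = 5·(1/5) = 1.
≈ 1.000

1.000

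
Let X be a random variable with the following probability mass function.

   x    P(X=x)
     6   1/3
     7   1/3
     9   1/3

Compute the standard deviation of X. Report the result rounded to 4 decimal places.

1.2472

E[X] = 22/3, E[X²] = 166/3
Var(X) = E[X²] − (E[X])² = 166/3 − 484/9 = 14/9
SD(X) = √(14/9) ≈ 1.2472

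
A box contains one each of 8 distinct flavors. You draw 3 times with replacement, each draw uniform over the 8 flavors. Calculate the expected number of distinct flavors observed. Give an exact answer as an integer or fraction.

169/64

Let Xⱼ=1 if type j appears at least once. P(Xⱼ=1) = 1 − ((8−1)/8)^3 = 169/512.
E[#distinct] = 8·169/512 = 169/64.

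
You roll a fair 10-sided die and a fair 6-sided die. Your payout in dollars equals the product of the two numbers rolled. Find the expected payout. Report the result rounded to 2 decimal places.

$19.25

Distribution of the product of the two numbers rolled: 1 w.p. 1/60, 2 w.p. 1/30, 3 w.p. 1/30, 4 w.p. 1/20, 5 w.p. 1/30, 6 w.p. 1/15, …
E[payout] = (1/60)·1 + (1/30)·2 + (1/30)·3 + (1/20)·4 + (1/30)·5 + (1/15)·6 + (1/60)·7 + (1/20)·8 + (1/30)·9 + (1/20)·10 + (1/15)·12 + (1/60)·14 + (1/30)·15 + (1/30)·16 + (1/20)·18 + (1/20)·20 + (1/60)·21 + (1/20)·24 + (1/60)·25 + (1/60)·27 + (1/60)·28 + (1/20)·30 + (1/60)·32 + (1/60)·35 + (1/30)·36 + (1/30)·40 + (1/60)·42 + (1/60)·45 + (1/60)·48 + (1/60)·50 + (1/60)·54 + (1/60)·60 = 77/4
≈ $19.25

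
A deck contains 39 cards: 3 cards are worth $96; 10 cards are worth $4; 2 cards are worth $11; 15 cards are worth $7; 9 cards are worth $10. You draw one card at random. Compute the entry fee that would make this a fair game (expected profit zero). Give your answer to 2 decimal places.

$13.97

E[payout] = (3/39)·96 + (10/39)·4 + (2/39)·11 + (15/39)·7 + (9/39)·10 = 545/39
Fair fee = E[payout] = 545/39 ≈ $13.97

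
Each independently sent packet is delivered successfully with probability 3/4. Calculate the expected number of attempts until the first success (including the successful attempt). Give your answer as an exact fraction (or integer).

4/3

For a geometric distribution, E[trials] = 1/p = 1/(3/4) = 4/3.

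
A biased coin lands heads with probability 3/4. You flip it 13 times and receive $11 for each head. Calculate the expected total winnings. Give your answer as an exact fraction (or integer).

429/4 dollars

E[#heads] = 13·3/4 = 39/4 (linearity over flips).
E[winnings] = 11·39/4 = 429/4.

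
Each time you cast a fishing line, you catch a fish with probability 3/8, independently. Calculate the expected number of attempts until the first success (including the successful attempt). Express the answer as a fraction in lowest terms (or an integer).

For a geometric distribution, E[trials] = 1/p = 1/(3/8) = 8/3.

8/3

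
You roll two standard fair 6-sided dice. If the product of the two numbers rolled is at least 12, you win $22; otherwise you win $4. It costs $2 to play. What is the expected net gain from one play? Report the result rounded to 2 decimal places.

$10.50

E[payout] = (19/36)·4 + (17/36)·22 = 25/2
Expected profit = 25/2 − 2 = 21/2 ≈ $10.50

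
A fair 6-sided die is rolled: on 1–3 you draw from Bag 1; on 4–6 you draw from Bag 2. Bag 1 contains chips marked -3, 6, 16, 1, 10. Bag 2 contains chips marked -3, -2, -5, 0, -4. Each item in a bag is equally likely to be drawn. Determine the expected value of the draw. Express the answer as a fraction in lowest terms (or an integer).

E[X | Bag 1] = (-3 + 6 + 16 + 1 + 10)/5 = 6
E[X | Bag 2] = (-3 − 2 − 5 + 0 − 4)/5 = -14/5
E[X] = (1/2)·6 + (1/2)·(-14/5) = 8/5

8/5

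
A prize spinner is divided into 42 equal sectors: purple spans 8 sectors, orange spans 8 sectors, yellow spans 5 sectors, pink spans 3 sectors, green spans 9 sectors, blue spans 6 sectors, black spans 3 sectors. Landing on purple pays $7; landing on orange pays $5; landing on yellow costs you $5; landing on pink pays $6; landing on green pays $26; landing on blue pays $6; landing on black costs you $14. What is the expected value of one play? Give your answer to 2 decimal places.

$7.55

E[payout] = (8/42)·7 + (8/42)·5 + (5/42)·(-5) + (3/42)·6 + (9/42)·26 + (6/42)·6 + (3/42)·(-14) = 317/42
≈ $7.55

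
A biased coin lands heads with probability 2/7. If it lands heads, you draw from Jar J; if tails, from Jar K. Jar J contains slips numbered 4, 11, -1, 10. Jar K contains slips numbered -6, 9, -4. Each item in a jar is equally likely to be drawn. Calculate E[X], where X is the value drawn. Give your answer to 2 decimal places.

1.48

E[X | Jar J] = (4 + 11 − 1 + 10)/4 = 6
E[X | Jar K] = (-6 + 9 − 4)/3 = -1/3
E[X] = (2/7)·6 + (5/7)·(-1/3) = 31/21 ≈ 1.48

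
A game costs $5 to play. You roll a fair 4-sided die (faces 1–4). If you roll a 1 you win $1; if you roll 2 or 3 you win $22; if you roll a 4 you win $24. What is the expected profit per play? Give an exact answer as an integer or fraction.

49/4 dollars

E[payout] = (1/4)·1 + (1/2)·22 + (1/4)·24 = 69/4
Expected profit = 69/4 − 5 = 49/4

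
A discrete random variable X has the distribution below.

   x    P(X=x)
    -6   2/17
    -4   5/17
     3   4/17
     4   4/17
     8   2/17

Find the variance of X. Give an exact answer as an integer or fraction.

E[X] = (2/17)·(-6) + (5/17)·(-4) + (4/17)·3 + (4/17)·4 + (2/17)·8 = 12/17
E[X²] = (2/17)·36 + (5/17)·16 + (4/17)·9 + (4/17)·16 + (2/17)·64 = 380/17
Var(X) = 380/17 − (12/17)² = 6316/289

6316/289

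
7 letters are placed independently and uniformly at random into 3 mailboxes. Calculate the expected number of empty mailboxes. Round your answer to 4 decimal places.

0.1756

Let Xⱼ=1 if mailbox j is empty. P(Xⱼ=1) = ((3-1)/3)^7 = 128/2187.
By linearity, E[#empty] = 3·128/2187 = 128/729.
≈ 0.1756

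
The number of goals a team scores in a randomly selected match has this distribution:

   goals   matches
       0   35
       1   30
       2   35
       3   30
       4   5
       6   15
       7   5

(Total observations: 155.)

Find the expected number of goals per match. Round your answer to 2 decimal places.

Total = 155, so P(goals=0) = 35/155, etc.
E[X] = (7/31)·0 + (6/31)·1 + (7/31)·2 + (6/31)·3 + (1/31)·4 + (3/31)·6 + (1/31)·7
     = 67/31 ≈ 2.16

2.16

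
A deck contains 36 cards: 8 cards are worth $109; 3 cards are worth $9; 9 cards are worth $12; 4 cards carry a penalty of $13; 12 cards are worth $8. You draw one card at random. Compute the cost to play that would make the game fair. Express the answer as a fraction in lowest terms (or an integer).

1051/36 dollars

E[payout] = (8/36)·109 + (3/36)·9 + (9/36)·12 + (4/36)·(-13) + (12/36)·8 = 1051/36
Fair fee = E[payout] = 1051/36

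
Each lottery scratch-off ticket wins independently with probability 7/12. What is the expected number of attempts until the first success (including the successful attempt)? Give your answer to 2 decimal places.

1.71

For a geometric distribution, E[trials] = 1/p = 1/(7/12) = 12/7.
≈ 1.71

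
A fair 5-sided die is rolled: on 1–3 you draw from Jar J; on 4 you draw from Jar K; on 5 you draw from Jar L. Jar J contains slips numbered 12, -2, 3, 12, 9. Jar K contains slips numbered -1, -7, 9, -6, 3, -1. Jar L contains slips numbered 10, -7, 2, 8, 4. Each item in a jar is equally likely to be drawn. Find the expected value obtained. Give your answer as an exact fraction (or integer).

E[X | Jar J] = (12 − 2 + 3 + 12 + 9)/5 = 34/5
E[X | Jar K] = (-1 − 7 + 9 − 6 + 3 − 1)/6 = -1/2
E[X | Jar L] = (10 − 7 + 2 + 8 + 4)/5 = 17/5
E[X] = (3/5)·34/5 + (1/5)·(-1/2) + (1/5)·17/5 = 233/50

233/50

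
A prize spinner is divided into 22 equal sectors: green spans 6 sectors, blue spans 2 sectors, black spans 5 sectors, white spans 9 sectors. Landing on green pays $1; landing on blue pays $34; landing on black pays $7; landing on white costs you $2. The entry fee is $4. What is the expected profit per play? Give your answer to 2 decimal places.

$0.14

E[payout] = (6/22)·1 + (2/22)·34 + (5/22)·7 + (9/22)·(-2) = 91/22
Expected profit = 91/22 − 4 = 3/22 ≈ $0.14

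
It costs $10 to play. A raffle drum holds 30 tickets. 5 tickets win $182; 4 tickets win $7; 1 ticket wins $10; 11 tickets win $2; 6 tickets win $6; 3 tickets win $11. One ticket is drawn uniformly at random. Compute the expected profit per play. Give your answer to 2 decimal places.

$24.63

E[payout] = (5/30)·182 + (4/30)·7 + (1/30)·10 + (11/30)·2 + (6/30)·6 + (3/30)·11 = 1039/30
Expected profit = 1039/30 − 10 = 739/30 ≈ $24.63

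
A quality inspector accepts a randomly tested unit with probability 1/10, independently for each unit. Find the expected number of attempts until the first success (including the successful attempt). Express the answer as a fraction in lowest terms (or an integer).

10

For a geometric distribution, E[trials] = 1/p = 1/(1/10) = 10.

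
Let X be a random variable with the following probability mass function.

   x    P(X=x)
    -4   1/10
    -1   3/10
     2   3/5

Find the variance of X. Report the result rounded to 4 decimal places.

4.0500

E[X] = (1/10)·(-4) + (3/10)·(-1) + (3/5)·2 = 1/2
E[X²] = (1/10)·16 + (3/10)·1 + (3/5)·4 = 43/10
Var(X) = 43/10 − (1/2)² = 81/20 ≈ 4.0500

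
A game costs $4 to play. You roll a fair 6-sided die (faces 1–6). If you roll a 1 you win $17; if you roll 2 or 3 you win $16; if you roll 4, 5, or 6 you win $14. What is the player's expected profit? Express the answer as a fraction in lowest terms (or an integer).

E[payout] = (1/2)·14 + (1/3)·16 + (1/6)·17 = 91/6
Expected profit = 91/6 − 4 = 67/6

67/6 dollars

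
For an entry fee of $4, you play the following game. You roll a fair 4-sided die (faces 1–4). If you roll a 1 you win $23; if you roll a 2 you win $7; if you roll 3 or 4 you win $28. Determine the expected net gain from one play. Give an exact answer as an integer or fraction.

35/2 dollars

E[payout] = (1/4)·7 + (1/4)·23 + (1/2)·28 = 43/2
Expected profit = 43/2 − 4 = 35/2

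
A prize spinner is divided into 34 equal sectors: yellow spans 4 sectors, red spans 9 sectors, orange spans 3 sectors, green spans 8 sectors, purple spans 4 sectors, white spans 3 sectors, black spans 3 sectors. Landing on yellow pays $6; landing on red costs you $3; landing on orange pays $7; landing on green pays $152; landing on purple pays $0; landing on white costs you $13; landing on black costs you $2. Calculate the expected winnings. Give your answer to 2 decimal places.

$34.97

E[payout] = (4/34)·6 + (9/34)·(-3) + (3/34)·7 + (8/34)·152 + (4/34)·0 + (3/34)·(-13) + (3/34)·(-2) = 1189/34
≈ $34.97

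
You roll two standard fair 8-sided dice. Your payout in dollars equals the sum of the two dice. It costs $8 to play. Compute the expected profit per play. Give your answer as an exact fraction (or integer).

Distribution of the sum of the two dice: 2 w.p. 1/64, 3 w.p. 1/32, 4 w.p. 3/64, 5 w.p. 1/16, 6 w.p. 5/64, 7 w.p. 3/32, …
E[payout] = (1/64)·2 + (1/32)·3 + (3/64)·4 + (1/16)·5 + (5/64)·6 + (3/32)·7 + (7/64)·8 + (1/8)·9 + (7/64)·10 + (3/32)·11 + (5/64)·12 + (1/16)·13 + (3/64)·14 + (1/32)·15 + (1/64)·16 = 9
Expected profit = 9 − 8 = 1

$1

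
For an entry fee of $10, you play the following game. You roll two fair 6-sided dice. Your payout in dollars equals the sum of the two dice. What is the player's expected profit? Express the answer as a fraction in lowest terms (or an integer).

Distribution of the sum of the two dice: 2 w.p. 1/36, 3 w.p. 1/18, 4 w.p. 1/12, 5 w.p. 1/9, 6 w.p. 5/36, 7 w.p. 1/6, …
E[payout] = (1/36)·2 + (1/18)·3 + (1/12)·4 + (1/9)·5 + (5/36)·6 + (1/6)·7 + (5/36)·8 + (1/9)·9 + (1/12)·10 + (1/18)·11 + (1/36)·12 = 7
Expected profit = 7 − 10 = -3

-$3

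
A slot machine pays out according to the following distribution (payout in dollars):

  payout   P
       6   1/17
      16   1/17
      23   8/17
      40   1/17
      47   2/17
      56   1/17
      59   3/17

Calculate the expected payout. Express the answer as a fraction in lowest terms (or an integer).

573/17 dollars

E[X] = (1/17)·6 + (1/17)·16 + (8/17)·23 + (1/17)·40 + (2/17)·47 + (1/17)·56 + (3/17)·59
     = 573/17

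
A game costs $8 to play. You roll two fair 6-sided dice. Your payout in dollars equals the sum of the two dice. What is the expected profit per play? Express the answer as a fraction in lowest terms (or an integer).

Distribution of the sum of the two dice: 2 w.p. 1/36, 3 w.p. 1/18, 4 w.p. 1/12, 5 w.p. 1/9, 6 w.p. 5/36, 7 w.p. 1/6, …
E[payout] = (1/36)·2 + (1/18)·3 + (1/12)·4 + (1/9)·5 + (5/36)·6 + (1/6)·7 + (5/36)·8 + (1/9)·9 + (1/12)·10 + (1/18)·11 + (1/36)·12 = 7
Expected profit = 7 − 8 = -1

-$1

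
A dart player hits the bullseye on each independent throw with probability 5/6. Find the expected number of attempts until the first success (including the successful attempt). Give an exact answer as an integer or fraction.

6/5

For a geometric distribution, E[trials] = 1/p = 1/(5/6) = 6/5.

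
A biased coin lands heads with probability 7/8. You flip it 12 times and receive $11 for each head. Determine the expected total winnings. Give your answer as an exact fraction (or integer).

E[#heads] = 12·7/8 = 21/2 (linearity over flips).
E[winnings] = 11·21/2 = 231/2.

231/2 dollars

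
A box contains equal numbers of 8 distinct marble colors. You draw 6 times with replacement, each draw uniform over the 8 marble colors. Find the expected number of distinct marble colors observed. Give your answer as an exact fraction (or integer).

144495/32768

Let Xⱼ=1 if type j appears at least once. P(Xⱼ=1) = 1 − ((8−1)/8)^6 = 144495/262144.
E[#distinct] = 8·144495/262144 = 144495/32768.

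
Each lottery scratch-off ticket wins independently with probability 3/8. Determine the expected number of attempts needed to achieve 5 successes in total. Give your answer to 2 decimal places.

13.33

By linearity (sum of 5 independent geometric waits), E[trials] = 5/p = 5/(3/8) = 40/3.
≈ 13.33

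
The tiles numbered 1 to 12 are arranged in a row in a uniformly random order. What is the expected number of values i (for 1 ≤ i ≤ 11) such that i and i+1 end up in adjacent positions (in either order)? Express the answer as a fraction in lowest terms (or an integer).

11/6

For each i ∈ {1,…,11}, let Xᵢ = 1 if i and i+1 are adjacent. P(Xᵢ=1) = 2·(12−1)!/12! = 2/12.
By linearity, E[ΣXᵢ] = (11)·(2/12) = 11/6.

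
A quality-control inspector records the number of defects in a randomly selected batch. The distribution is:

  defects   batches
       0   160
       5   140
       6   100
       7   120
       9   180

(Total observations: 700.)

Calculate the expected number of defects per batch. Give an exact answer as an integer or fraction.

188/35

Total = 700, so P(defects=0) = 160/700, etc.
E[X] = (8/35)·0 + (1/5)·5 + (1/7)·6 + (6/35)·7 + (9/35)·9
     = 188/35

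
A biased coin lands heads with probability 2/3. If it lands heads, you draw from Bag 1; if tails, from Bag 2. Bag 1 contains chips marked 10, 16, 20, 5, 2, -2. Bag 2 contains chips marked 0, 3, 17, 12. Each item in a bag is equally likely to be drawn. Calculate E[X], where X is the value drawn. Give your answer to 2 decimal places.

E[X | Bag 1] = (10 + 16 + 20 + 5 + 2 − 2)/6 = 17/2
E[X | Bag 2] = (0 + 3 + 17 + 12)/4 = 8
E[X] = (2/3)·17/2 + (1/3)·8 = 25/3 ≈ 8.33

8.33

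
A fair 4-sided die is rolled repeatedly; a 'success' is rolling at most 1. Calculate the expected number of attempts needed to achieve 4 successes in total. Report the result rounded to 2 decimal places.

By linearity (sum of 4 independent geometric waits), E[trials] = 4/p = 4/(1/4) = 16.
≈ 16.00

16.00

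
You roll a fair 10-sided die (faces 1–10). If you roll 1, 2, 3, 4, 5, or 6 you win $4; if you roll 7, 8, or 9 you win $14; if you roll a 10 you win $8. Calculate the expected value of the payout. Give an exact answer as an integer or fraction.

E[payout] = (3/5)·4 + (1/10)·8 + (3/10)·14 = 37/5

37/5 dollars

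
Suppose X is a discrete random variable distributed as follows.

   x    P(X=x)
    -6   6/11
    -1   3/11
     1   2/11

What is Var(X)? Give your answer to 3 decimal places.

E[X] = (6/11)·(-6) + (3/11)·(-1) + (2/11)·1 = -37/11
E[X²] = (6/11)·36 + (3/11)·1 + (2/11)·1 = 221/11
Var(X) = 221/11 − (-37/11)² = 1062/121 ≈ 8.777

8.777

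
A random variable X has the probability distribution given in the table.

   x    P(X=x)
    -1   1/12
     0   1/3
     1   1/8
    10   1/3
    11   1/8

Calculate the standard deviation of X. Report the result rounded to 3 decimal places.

5.109

E[X] = 19/4, E[X²] = 146/3
Var(X) = E[X²] − (E[X])² = 146/3 − 361/16 = 1253/48
SD(X) = √(1253/48) ≈ 5.109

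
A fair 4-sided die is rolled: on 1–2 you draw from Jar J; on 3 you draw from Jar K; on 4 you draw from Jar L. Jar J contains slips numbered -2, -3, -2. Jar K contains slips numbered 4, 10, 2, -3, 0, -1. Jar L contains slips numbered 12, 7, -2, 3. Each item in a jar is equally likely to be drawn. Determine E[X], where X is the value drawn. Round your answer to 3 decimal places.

0.583

E[X | Jar J] = (-2 − 3 − 2)/3 = -7/3
E[X | Jar K] = (4 + 10 + 2 − 3 + 0 − 1)/6 = 2
E[X | Jar L] = (12 + 7 − 2 + 3)/4 = 5
E[X] = (1/2)·(-7/3) + (1/4)·2 + (1/4)·5 = 7/12 ≈ 0.583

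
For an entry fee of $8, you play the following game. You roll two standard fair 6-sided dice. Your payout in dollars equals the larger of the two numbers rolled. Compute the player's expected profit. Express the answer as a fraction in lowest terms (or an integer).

Distribution of the larger of the two numbers rolled: 1 w.p. 1/36, 2 w.p. 1/12, 3 w.p. 5/36, 4 w.p. 7/36, 5 w.p. 1/4, 6 w.p. 11/36
E[payout] = (1/36)·1 + (1/12)·2 + (5/36)·3 + (7/36)·4 + (1/4)·5 + (11/36)·6 = 161/36
Expected profit = 161/36 − 8 = -127/36

-127/36 dollars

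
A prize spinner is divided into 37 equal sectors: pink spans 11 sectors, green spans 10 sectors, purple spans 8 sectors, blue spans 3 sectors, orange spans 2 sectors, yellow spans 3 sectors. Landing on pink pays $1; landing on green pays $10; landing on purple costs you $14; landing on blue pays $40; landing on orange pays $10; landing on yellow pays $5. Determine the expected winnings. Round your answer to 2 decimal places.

$4.16

E[payout] = (11/37)·1 + (10/37)·10 + (8/37)·(-14) + (3/37)·40 + (2/37)·10 + (3/37)·5 = 154/37
≈ $4.16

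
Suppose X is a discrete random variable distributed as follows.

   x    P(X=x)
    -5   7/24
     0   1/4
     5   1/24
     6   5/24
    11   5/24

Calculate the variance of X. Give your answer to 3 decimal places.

35.790

E[X] = (7/24)·(-5) + (1/4)·0 + (1/24)·5 + (5/24)·6 + (5/24)·11 = 55/24
E[X²] = (7/24)·25 + (1/4)·0 + (1/24)·25 + (5/24)·36 + (5/24)·121 = 985/24
Var(X) = 985/24 − (55/24)² = 20615/576 ≈ 35.790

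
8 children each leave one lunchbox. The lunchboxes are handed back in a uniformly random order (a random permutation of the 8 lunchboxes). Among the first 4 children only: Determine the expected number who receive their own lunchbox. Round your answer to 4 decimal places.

0.5000

Let Xᵢ = 1 if person i gets their own lunchbox. For each i, P(Xᵢ=1) = 1/8.
By linearity of expectation, E[X₁+…+X_4] = 4·(1/8) = 1/2.
≈ 0.5000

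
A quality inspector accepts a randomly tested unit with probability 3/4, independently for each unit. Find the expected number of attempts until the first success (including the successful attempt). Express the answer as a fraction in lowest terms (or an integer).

4/3

For a geometric distribution, E[trials] = 1/p = 1/(3/4) = 4/3.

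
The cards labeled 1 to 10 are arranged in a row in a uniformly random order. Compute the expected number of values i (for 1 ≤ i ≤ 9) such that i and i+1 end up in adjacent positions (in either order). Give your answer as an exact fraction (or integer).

For each i ∈ {1,…,9}, let Xᵢ = 1 if i and i+1 are adjacent. P(Xᵢ=1) = 2·(10−1)!/10! = 2/10.
By linearity, E[ΣXᵢ] = (9)·(2/10) = 9/5.

9/5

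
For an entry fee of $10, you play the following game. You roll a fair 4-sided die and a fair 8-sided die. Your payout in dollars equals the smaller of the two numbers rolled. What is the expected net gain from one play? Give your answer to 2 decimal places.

Distribution of the smaller of the two numbers rolled: 1 w.p. 11/32, 2 w.p. 9/32, 3 w.p. 7/32, 4 w.p. 5/32
E[payout] = (11/32)·1 + (9/32)·2 + (7/32)·3 + (5/32)·4 = 35/16
Expected profit = 35/16 − 10 = -125/16 ≈ -$7.81

-$7.81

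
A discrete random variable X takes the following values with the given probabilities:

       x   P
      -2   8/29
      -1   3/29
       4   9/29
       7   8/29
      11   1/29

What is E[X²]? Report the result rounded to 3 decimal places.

E[X²] = (8/29)·4 + (3/29)·1 + (9/29)·16 + (8/29)·49 + (1/29)·121
     = 692/29 ≈ 23.862

23.862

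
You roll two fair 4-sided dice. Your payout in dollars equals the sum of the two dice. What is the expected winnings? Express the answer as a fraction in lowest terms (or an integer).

Distribution of the sum of the two dice: 2 w.p. 1/16, 3 w.p. 1/8, 4 w.p. 3/16, 5 w.p. 1/4, 6 w.p. 3/16, 7 w.p. 1/8, …
E[payout] = (1/16)·2 + (1/8)·3 + (3/16)·4 + (1/4)·5 + (3/16)·6 + (1/8)·7 + (1/16)·8 = 5

$5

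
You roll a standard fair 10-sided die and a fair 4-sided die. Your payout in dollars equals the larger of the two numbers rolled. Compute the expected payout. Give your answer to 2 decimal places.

Distribution of the larger of the two numbers rolled: 1 w.p. 1/40, 2 w.p. 3/40, 3 w.p. 1/8, 4 w.p. 7/40, 5 w.p. 1/10, 6 w.p. 1/10, …
E[payout] = (1/40)·1 + (3/40)·2 + (1/8)·3 + (7/40)·4 + (1/10)·5 + (1/10)·6 + (1/10)·7 + (1/10)·8 + (1/10)·9 + (1/10)·10 = 23/4
≈ $5.75

$5.75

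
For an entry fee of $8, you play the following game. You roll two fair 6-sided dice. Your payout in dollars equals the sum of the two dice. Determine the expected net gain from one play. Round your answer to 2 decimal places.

Distribution of the sum of the two dice: 2 w.p. 1/36, 3 w.p. 1/18, 4 w.p. 1/12, 5 w.p. 1/9, 6 w.p. 5/36, 7 w.p. 1/6, …
E[payout] = (1/36)·2 + (1/18)·3 + (1/12)·4 + (1/9)·5 + (5/36)·6 + (1/6)·7 + (5/36)·8 + (1/9)·9 + (1/12)·10 + (1/18)·11 + (1/36)·12 = 7
Expected profit = 7 − 8 = -1 ≈ -$1.00

-$1.00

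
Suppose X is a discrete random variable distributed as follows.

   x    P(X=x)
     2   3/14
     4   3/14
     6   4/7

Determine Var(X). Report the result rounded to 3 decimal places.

E[X] = (3/14)·2 + (3/14)·4 + (4/7)·6 = 33/7
E[X²] = (3/14)·4 + (3/14)·16 + (4/7)·36 = 174/7
Var(X) = 174/7 − (33/7)² = 129/49 ≈ 2.633

2.633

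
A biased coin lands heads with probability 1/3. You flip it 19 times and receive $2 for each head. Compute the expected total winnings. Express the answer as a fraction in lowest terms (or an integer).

E[#heads] = 19·1/3 = 19/3 (linearity over flips).
E[winnings] = 2·19/3 = 38/3.

38/3 dollars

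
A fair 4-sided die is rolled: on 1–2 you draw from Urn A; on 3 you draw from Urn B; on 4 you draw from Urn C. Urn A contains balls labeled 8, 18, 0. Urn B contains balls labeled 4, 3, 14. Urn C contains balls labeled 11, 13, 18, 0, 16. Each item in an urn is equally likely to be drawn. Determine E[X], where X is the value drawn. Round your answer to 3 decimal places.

E[X | Urn A] = (8 + 18 + 0)/3 = 26/3
E[X | Urn B] = (4 + 3 + 14)/3 = 7
E[X | Urn C] = (11 + 13 + 18 + 0 + 16)/5 = 58/5
E[X] = (1/2)·26/3 + (1/4)·7 + (1/4)·58/5 = 539/60 ≈ 8.983

8.983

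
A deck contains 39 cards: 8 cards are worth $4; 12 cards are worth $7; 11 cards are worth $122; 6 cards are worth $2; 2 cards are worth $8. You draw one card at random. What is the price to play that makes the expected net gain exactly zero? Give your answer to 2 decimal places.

$38.10

E[payout] = (8/39)·4 + (12/39)·7 + (11/39)·122 + (6/39)·2 + (2/39)·8 = 1486/39
Fair fee = E[payout] = 1486/39 ≈ $38.10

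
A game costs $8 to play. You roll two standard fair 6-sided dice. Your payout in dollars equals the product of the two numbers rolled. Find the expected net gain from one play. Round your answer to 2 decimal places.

Distribution of the product of the two numbers rolled: 1 w.p. 1/36, 2 w.p. 1/18, 3 w.p. 1/18, 4 w.p. 1/12, 5 w.p. 1/18, 6 w.p. 1/9, …
E[payout] = (1/36)·1 + (1/18)·2 + (1/18)·3 + (1/12)·4 + (1/18)·5 + (1/9)·6 + (1/18)·8 + (1/36)·9 + (1/18)·10 + (1/9)·12 + (1/18)·15 + (1/36)·16 + (1/18)·18 + (1/18)·20 + (1/18)·24 + (1/36)·25 + (1/18)·30 + (1/36)·36 = 49/4
Expected profit = 49/4 − 8 = 17/4 ≈ $4.25

$4.25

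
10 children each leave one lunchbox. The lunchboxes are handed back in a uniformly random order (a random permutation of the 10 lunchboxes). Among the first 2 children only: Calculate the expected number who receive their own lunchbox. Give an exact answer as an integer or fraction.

Let Xᵢ = 1 if person i gets their own lunchbox. For each i, P(Xᵢ=1) = 1/10.
By linearity of expectation, E[X₁+…+X_2] = 2·(1/10) = 1/5.

1/5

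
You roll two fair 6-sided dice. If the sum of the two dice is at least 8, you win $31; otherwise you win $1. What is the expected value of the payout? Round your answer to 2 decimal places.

$13.50

E[payout] = (7/12)·1 + (5/12)·31 = 27/2
≈ $13.50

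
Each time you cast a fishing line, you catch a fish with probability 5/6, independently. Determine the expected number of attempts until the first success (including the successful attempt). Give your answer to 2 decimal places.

1.20

For a geometric distribution, E[trials] = 1/p = 1/(5/6) = 6/5.
≈ 1.20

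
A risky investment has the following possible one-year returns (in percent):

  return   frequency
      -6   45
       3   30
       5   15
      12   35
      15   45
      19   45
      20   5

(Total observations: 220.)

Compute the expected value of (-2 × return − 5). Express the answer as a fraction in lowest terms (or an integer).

-499/22

Total = 220, so P(return=-6) = 45/220, etc.
E[-2x-5] = (9/44)·7 + (3/22)·(-11) + (3/44)·(-15) + (7/44)·(-29) + (9/44)·(-35) + (9/44)·(-43) + (1/44)·(-45)
     = -499/22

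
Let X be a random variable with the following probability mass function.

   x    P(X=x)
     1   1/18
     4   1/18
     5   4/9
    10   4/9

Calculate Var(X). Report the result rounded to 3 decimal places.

E[X] = (1/18)·1 + (1/18)·4 + (4/9)·5 + (4/9)·10 = 125/18
E[X²] = (1/18)·1 + (1/18)·16 + (4/9)·25 + (4/9)·100 = 113/2
Var(X) = 113/2 − (125/18)² = 2681/324 ≈ 8.275

8.275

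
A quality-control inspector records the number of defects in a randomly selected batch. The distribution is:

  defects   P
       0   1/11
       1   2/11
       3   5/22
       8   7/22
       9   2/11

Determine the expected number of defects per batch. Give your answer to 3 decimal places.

5.045

E[X] = (1/11)·0 + (2/11)·1 + (5/22)·3 + (7/22)·8 + (2/11)·9
     = 111/22 ≈ 5.045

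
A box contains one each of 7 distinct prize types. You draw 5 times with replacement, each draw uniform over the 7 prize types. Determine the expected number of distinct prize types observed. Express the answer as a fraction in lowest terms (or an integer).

Let Xⱼ=1 if type j appears at least once. P(Xⱼ=1) = 1 − ((7−1)/7)^5 = 9031/16807.
E[#distinct] = 7·9031/16807 = 9031/2401.

9031/2401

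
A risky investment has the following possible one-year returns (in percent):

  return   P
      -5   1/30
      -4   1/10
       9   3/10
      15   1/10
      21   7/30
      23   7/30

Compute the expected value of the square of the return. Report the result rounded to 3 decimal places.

275.567

E[X²] = (1/30)·25 + (1/10)·16 + (3/10)·81 + (1/10)·225 + (7/30)·441 + (7/30)·529
     = 8267/30 ≈ 275.567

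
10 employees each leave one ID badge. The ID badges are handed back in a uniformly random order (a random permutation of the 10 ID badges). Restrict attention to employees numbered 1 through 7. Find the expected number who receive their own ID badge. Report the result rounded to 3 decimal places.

0.700

Let Xᵢ = 1 if person i gets their own ID badge. For each i, P(Xᵢ=1) = 1/10.
By linearity of expectation, E[X₁+…+X_7] = 7·(1/10) = 7/10.
≈ 0.700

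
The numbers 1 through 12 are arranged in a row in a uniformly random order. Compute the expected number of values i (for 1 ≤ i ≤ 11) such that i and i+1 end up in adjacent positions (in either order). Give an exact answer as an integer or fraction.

11/6

For each i ∈ {1,…,11}, let Xᵢ = 1 if i and i+1 are adjacent. P(Xᵢ=1) = 2·(12−1)!/12! = 2/12.
By linearity, E[ΣXᵢ] = (11)·(2/12) = 11/6.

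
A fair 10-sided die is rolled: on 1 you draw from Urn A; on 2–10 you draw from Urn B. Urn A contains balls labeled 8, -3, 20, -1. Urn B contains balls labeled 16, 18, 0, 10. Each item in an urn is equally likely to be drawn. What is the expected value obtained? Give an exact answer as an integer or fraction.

E[X | Urn A] = (8 − 3 + 20 − 1)/4 = 6
E[X | Urn B] = (16 + 18 + 0 + 10)/4 = 11
E[X] = (1/10)·6 + (9/10)·11 = 21/2

21/2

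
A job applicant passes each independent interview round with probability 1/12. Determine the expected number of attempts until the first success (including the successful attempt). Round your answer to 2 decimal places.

For a geometric distribution, E[trials] = 1/p = 1/(1/12) = 12.
≈ 12.00

12.00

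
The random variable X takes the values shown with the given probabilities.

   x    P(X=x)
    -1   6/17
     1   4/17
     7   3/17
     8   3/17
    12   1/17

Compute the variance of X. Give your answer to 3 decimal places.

18.533

E[X] = (6/17)·(-1) + (4/17)·1 + (3/17)·7 + (3/17)·8 + (1/17)·12 = 55/17
E[X²] = (6/17)·1 + (4/17)·1 + (3/17)·49 + (3/17)·64 + (1/17)·144 = 29
Var(X) = 29 − (55/17)² = 5356/289 ≈ 18.533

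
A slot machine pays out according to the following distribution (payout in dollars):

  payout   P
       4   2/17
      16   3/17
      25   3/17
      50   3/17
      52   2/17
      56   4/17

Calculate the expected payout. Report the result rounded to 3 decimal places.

$35.824

E[X] = (2/17)·4 + (3/17)·16 + (3/17)·25 + (3/17)·50 + (2/17)·52 + (4/17)·56
     = 609/17 ≈ 35.824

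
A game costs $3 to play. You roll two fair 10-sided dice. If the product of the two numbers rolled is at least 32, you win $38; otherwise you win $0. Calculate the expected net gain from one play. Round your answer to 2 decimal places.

$11.82

E[payout] = (61/100)·0 + (39/100)·38 = 741/50
Expected profit = 741/50 − 3 = 591/50 ≈ $11.82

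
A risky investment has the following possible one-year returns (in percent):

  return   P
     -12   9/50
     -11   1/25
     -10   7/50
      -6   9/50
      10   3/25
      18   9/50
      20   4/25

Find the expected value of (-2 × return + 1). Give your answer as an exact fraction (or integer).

-103/25

E[-2x+1] = (9/50)·25 + (1/25)·23 + (7/50)·21 + (9/50)·13 + (3/25)·(-19) + (9/50)·(-35) + (4/25)·(-39)
     = -103/25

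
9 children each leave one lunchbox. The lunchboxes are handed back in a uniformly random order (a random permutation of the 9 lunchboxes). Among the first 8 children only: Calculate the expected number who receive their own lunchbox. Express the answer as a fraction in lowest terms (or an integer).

8/9

Let Xᵢ = 1 if person i gets their own lunchbox. For each i, P(Xᵢ=1) = 1/9.
By linearity of expectation, E[X₁+…+X_8] = 8·(1/9) = 8/9.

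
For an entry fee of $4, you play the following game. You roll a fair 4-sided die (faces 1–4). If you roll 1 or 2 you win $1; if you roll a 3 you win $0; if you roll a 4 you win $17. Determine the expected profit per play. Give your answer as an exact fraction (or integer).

E[payout] = (1/4)·0 + (1/2)·1 + (1/4)·17 = 19/4
Expected profit = 19/4 − 4 = 3/4

3/4 dollars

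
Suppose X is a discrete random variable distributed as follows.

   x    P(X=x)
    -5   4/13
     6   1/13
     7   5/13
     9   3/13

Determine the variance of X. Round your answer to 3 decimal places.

34.367

E[X] = (4/13)·(-5) + (1/13)·6 + (5/13)·7 + (3/13)·9 = 48/13
E[X²] = (4/13)·25 + (1/13)·36 + (5/13)·49 + (3/13)·81 = 48
Var(X) = 48 − (48/13)² = 5808/169 ≈ 34.367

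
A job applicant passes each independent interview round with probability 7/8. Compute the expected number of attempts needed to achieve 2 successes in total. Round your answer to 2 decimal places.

2.29

By linearity (sum of 2 independent geometric waits), E[trials] = 2/p = 2/(7/8) = 16/7.
≈ 2.29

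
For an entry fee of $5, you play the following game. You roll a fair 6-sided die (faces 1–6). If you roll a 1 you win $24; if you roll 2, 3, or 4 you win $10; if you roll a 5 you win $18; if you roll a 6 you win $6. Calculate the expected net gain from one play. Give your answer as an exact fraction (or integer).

$8

E[payout] = (1/6)·6 + (1/2)·10 + (1/6)·18 + (1/6)·24 = 13
Expected profit = 13 − 5 = 8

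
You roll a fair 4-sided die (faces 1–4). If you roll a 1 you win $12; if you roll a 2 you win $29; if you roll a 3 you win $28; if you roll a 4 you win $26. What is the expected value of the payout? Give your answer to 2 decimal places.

E[payout] = (1/4)·12 + (1/4)·26 + (1/4)·28 + (1/4)·29 = 95/4
≈ $23.75

$23.75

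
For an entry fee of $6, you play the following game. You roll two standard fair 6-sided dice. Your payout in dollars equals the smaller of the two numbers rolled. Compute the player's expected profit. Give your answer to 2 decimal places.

-$3.47

Distribution of the smaller of the two numbers rolled: 1 w.p. 11/36, 2 w.p. 1/4, 3 w.p. 7/36, 4 w.p. 5/36, 5 w.p. 1/12, 6 w.p. 1/36
E[payout] = (11/36)·1 + (1/4)·2 + (7/36)·3 + (5/36)·4 + (1/12)·5 + (1/36)·6 = 91/36
Expected profit = 91/36 − 6 = -125/36 ≈ -$3.47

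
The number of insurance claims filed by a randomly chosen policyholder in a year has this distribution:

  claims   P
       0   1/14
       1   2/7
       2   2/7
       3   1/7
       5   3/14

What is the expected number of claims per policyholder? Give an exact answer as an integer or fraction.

33/14

E[X] = (1/14)·0 + (2/7)·1 + (2/7)·2 + (1/7)·3 + (3/14)·5
     = 33/14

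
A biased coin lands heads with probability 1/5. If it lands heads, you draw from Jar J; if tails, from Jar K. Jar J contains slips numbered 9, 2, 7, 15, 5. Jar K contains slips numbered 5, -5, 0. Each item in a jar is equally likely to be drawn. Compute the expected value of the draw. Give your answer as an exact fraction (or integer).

38/25

E[X | Jar J] = (9 + 2 + 7 + 15 + 5)/5 = 38/5
E[X | Jar K] = (5 − 5 + 0)/3 = 0
E[X] = (1/5)·38/5 + (4/5)·0 = 38/25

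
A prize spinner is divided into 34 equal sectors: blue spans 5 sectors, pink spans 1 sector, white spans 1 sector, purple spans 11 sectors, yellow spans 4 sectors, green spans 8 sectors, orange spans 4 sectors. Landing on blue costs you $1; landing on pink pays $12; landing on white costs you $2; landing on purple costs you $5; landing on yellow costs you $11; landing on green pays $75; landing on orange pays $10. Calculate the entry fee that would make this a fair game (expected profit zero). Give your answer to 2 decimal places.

$16.06

E[payout] = (5/34)·(-1) + (1/34)·12 + (1/34)·(-2) + (11/34)·(-5) + (4/34)·(-11) + (8/34)·75 + (4/34)·10 = 273/17
Fair fee = E[payout] = 273/17 ≈ $16.06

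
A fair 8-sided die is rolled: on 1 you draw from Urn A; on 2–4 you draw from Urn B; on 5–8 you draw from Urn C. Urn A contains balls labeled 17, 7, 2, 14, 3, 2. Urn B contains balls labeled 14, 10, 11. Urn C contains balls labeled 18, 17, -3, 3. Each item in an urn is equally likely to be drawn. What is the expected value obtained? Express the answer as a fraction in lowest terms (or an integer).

E[X | Urn A] = (17 + 7 + 2 + 14 + 3 + 2)/6 = 15/2
E[X | Urn B] = (14 + 10 + 11)/3 = 35/3
E[X | Urn C] = (18 + 17 − 3 + 3)/4 = 35/4
E[X] = (1/8)·15/2 + (3/8)·35/3 + (1/2)·35/4 = 155/16

155/16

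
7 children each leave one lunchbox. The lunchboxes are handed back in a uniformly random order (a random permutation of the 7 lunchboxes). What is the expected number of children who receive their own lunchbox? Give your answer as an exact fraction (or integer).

1

Let Xᵢ = 1 if person i gets their own lunchbox. For each i, P(Xᵢ=1) = 1/7.
By linearity of expectation, E[X₁+…+X_7] = 7·(1/7) = 1.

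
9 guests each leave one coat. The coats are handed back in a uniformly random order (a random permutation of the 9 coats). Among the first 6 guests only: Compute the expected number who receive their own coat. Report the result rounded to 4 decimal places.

0.6667

Let Xᵢ = 1 if person i gets their own coat. For each i, P(Xᵢ=1) = 1/9.
By linearity of expectation, E[X₁+…+X_6] = 6·(1/9) = 2/3.
≈ 0.6667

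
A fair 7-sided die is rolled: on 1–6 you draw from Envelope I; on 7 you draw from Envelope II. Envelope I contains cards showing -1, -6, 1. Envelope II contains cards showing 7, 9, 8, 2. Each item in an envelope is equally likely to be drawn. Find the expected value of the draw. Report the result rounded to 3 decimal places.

E[X | Envelope I] = (-1 − 6 + 1)/3 = -2
E[X | Envelope II] = (7 + 9 + 8 + 2)/4 = 13/2
E[X] = (6/7)·(-2) + (1/7)·13/2 = -11/14 ≈ -0.786

-0.786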